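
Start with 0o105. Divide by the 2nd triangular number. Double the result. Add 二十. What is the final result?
Convert 0o105 (octal) → 1×64 + 5 = 69 (decimal)
Start: 69
Convert the 2nd triangular number (triangular index) → 2×3/2 = 3 (decimal)
69 ÷ 3 = 23
23 × 2 = 46
Convert 二十 (Chinese numeral) → 2×10 = 20 (decimal)
46 + 20 = 66
66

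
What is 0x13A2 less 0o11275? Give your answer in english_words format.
Convert 0x13A2 (hexadecimal) → 1×4096 + 3×256 + 10×16 + 2 = 5026 (decimal)
Convert 0o11275 (octal) → 1×4096 + 1×512 + 2×64 + 7×8 + 5 = 4797 (decimal)
Compute 5026 - 4797 = 229
Convert 229 (decimal) → 229 = 2×100 + 29 → two hundred twenty-nine (English words)
two hundred twenty-nine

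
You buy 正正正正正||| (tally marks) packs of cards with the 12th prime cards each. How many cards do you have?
Convert the 12th prime (prime index) → 37 (decimal)
Convert 正正正正正||| (tally marks) → 5 + 5 + 5 + 5 + 5 + 3 = 28 (decimal)
Compute 37 × 28 = 1036
1036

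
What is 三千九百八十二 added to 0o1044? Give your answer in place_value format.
Convert 三千九百八十二 (Chinese numeral) → 3×1000 + 9×100 + 8×10 + 2 = 3982 (decimal)
Convert 0o1044 (octal) → 1×512 + 4×8 + 4 = 548 (decimal)
Compute 3982 + 548 = 4530
Convert 4530 (decimal) → 4530 = 4×1000 + 5×100 + 3×10 → 4 thousands, 5 hundreds, 3 tens (place-value notation)
4 thousands, 5 hundreds, 3 tens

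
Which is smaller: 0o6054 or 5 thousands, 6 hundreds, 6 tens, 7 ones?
Convert 0o6054 (octal) → 6×512 + 5×8 + 4 = 3116 (decimal)
Convert 5 thousands, 6 hundreds, 6 tens, 7 ones (place-value notation) → 5×1000 + 6×100 + 6×10 + 7 = 5667 (decimal)
Compare 3116 vs 5667: smaller = 3116
3116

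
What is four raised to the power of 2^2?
Convert four (English words) → 4 (decimal)
Convert 2^2 (power) → 4 (decimal)
Compute 4 ^ 4 = 256
256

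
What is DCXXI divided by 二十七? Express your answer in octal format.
Convert DCXXI (Roman numeral) → 500 + 100 + 10 + 10 + 1 = 621 (decimal)
Convert 二十七 (Chinese numeral) → 2×10 + 7 = 27 (decimal)
Compute 621 ÷ 27 = 23
Convert 23 (decimal) → 23 = 2×8 + 7 → 0o27 (octal)
0o27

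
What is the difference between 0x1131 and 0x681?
Convert 0x1131 (hexadecimal) → 1×4096 + 1×256 + 3×16 + 1 = 4401 (decimal)
Convert 0x681 (hexadecimal) → 6×256 + 8×16 + 1 = 1665 (decimal)
Difference: |4401 - 1665| = 2736
2736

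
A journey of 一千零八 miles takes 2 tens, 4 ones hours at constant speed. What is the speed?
Convert 一千零八 (Chinese numeral) → 1×1000 + 8 = 1008 (decimal)
Convert 2 tens, 4 ones (place-value notation) → 2×10 + 4 = 24 (decimal)
Compute 1008 ÷ 24 = 42
42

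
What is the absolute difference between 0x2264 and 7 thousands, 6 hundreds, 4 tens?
Convert 0x2264 (hexadecimal) → 2×4096 + 2×256 + 6×16 + 4 = 8804 (decimal)
Convert 7 thousands, 6 hundreds, 4 tens (place-value notation) → 7×1000 + 6×100 + 4×10 = 7640 (decimal)
Compute |8804 - 7640| = 1164
1164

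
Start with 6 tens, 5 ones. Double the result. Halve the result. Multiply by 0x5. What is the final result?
Convert 6 tens, 5 ones (place-value notation) → 6×10 + 5 = 65 (decimal)
Start: 65
65 × 2 = 130
130 ÷ 2 = 65
Convert 0x5 (hexadecimal) → 5 (decimal)
65 × 5 = 325
325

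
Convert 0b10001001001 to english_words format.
Convert 0b10001001001 (binary) → 1024 + 64 + 8 + 1 = 1097 (decimal)
Convert 1097 (decimal) → 1097 = 1×1000 + 97 → one thousand ninety-seven (English words)
one thousand ninety-seven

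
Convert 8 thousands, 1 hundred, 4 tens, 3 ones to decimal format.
Convert 8 thousands, 1 hundred, 4 tens, 3 ones (place-value notation) → 8×1000 + 1×100 + 4×10 + 3 = 8143 (decimal)
8143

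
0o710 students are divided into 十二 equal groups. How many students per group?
Convert 0o710 (octal) → 7×64 + 1×8 = 456 (decimal)
Convert 十二 (Chinese numeral) → 1×10 + 2 = 12 (decimal)
Compute 456 ÷ 12 = 38
38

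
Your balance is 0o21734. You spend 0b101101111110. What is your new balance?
Convert 0o21734 (octal) → 2×4096 + 1×512 + 7×64 + 3×8 + 4 = 9180 (decimal)
Convert 0b101101111110 (binary) → 2048 + 512 + 256 + 64 + 32 + 16 + 8 + 4 + 2 = 2942 (decimal)
Compute 9180 - 2942 = 6238
6238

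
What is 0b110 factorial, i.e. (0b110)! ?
Convert 0b110 (binary) → 4 + 2 = 6 (decimal)
Compute 6! = 720
720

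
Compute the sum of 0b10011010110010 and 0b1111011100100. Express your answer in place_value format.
Convert 0b10011010110010 (binary) → 8192 + 1024 + 512 + 128 + 32 + 16 + 2 = 9906 (decimal)
Convert 0b1111011100100 (binary) → 4096 + 2048 + 1024 + 512 + 128 + 64 + 32 + 4 = 7908 (decimal)
Compute 9906 + 7908 = 17814
Convert 17814 (decimal) → 17814 = 17×1000 + 8×100 + 1×10 + 4 → 17 thousands, 8 hundreds, 1 ten, 4 ones (place-value notation)
17 thousands, 8 hundreds, 1 ten, 4 ones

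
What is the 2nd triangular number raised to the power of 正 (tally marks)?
Convert the 2nd triangular number (triangular index) → 2×3/2 = 3 (decimal)
Convert 正 (tally marks) → 5 (decimal)
Compute 3 ^ 5 = 243
243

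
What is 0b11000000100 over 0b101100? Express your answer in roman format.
Convert 0b11000000100 (binary) → 1024 + 512 + 4 = 1540 (decimal)
Convert 0b101100 (binary) → 32 + 8 + 4 = 44 (decimal)
Compute 1540 ÷ 44 = 35
Convert 35 (decimal) → 35 = 10 + 10 + 10 + 5 → XXXV (Roman numeral)
XXXV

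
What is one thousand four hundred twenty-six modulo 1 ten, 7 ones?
Convert one thousand four hundred twenty-six (English words) → 1×1000 + 4×100 + 26 = 1426 (decimal)
Convert 1 ten, 7 ones (place-value notation) → 1×10 + 7 = 17 (decimal)
Compute 1426 mod 17 = 15
15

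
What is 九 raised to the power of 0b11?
Convert 九 (Chinese numeral) → 9 (decimal)
Convert 0b11 (binary) → 2 + 1 = 3 (decimal)
Compute 9 ^ 3 = 729
729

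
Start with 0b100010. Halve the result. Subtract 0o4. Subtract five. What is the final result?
Convert 0b100010 (binary) → 32 + 2 = 34 (decimal)
Start: 34
34 ÷ 2 = 17
Convert 0o4 (octal) → 4 (decimal)
17 - 4 = 13
Convert five (English words) → 5 (decimal)
13 - 5 = 8
8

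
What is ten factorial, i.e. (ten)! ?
Convert ten (English words) → 10 (decimal)
Compute 10! = 3628800
3628800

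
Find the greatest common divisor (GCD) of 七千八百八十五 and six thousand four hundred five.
Convert 七千八百八十五 (Chinese numeral) → 7×1000 + 8×100 + 8×10 + 5 = 7885 (decimal)
Convert six thousand four hundred five (English words) → 6×1000 + 4×100 + 5 = 6405 (decimal)
Compute gcd(7885, 6405) = 5
5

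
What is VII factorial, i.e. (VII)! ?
Convert VII (Roman numeral) → 5 + 1 + 1 = 7 (decimal)
Compute 7! = 5040
5040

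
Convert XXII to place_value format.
Convert XXII (Roman numeral) → 10 + 10 + 1 + 1 = 22 (decimal)
Convert 22 (decimal) → 22 = 2×10 + 2 → 2 tens, 2 ones (place-value notation)
2 tens, 2 ones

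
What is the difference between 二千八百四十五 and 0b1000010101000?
Convert 二千八百四十五 (Chinese numeral) → 2×1000 + 8×100 + 4×10 + 5 = 2845 (decimal)
Convert 0b1000010101000 (binary) → 4096 + 128 + 32 + 8 = 4264 (decimal)
Difference: |2845 - 4264| = 1419
1419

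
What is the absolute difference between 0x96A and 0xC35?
Convert 0x96A (hexadecimal) → 9×256 + 6×16 + 10 = 2410 (decimal)
Convert 0xC35 (hexadecimal) → 12×256 + 3×16 + 5 = 3125 (decimal)
Compute |2410 - 3125| = 715
715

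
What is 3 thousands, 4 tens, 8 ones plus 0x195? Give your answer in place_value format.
Convert 3 thousands, 4 tens, 8 ones (place-value notation) → 3×1000 + 4×10 + 8 = 3048 (decimal)
Convert 0x195 (hexadecimal) → 1×256 + 9×16 + 5 = 405 (decimal)
Compute 3048 + 405 = 3453
Convert 3453 (decimal) → 3453 = 3×1000 + 4×100 + 5×10 + 3 → 3 thousands, 4 hundreds, 5 tens, 3 ones (place-value notation)
3 thousands, 4 hundreds, 5 tens, 3 ones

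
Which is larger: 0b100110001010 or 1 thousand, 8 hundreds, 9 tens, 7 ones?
Convert 0b100110001010 (binary) → 2048 + 256 + 128 + 8 + 2 = 2442 (decimal)
Convert 1 thousand, 8 hundreds, 9 tens, 7 ones (place-value notation) → 1×1000 + 8×100 + 9×10 + 7 = 1897 (decimal)
Compare 2442 vs 1897: larger = 2442
2442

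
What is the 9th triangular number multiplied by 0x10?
Convert the 9th triangular number (triangular index) → 9×10/2 = 45 (decimal)
Convert 0x10 (hexadecimal) → 1×16 = 16 (decimal)
Compute 45 × 16 = 720
720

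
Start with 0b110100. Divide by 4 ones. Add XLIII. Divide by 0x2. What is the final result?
Convert 0b110100 (binary) → 32 + 16 + 4 = 52 (decimal)
Start: 52
Convert 4 ones (place-value notation) → 4 (decimal)
52 ÷ 4 = 13
Convert XLIII (Roman numeral) → 40 + 1 + 1 + 1 = 43 (decimal)
13 + 43 = 56
Convert 0x2 (hexadecimal) → 2 (decimal)
56 ÷ 2 = 28
28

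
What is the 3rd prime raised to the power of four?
Convert the 3rd prime (prime index) → 5 (decimal)
Convert four (English words) → 4 (decimal)
Compute 5 ^ 4 = 625
625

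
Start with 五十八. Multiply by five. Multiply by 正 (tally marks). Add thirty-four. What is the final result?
Convert 五十八 (Chinese numeral) → 5×10 + 8 = 58 (decimal)
Start: 58
Convert five (English words) → 5 (decimal)
58 × 5 = 290
Convert 正 (tally marks) → 5 (decimal)
290 × 5 = 1450
Convert thirty-four (English words) → 34 (decimal)
1450 + 34 = 1484
1484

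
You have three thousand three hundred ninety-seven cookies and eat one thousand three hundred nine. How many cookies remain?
Convert three thousand three hundred ninety-seven (English words) → 3×1000 + 3×100 + 97 = 3397 (decimal)
Convert one thousand three hundred nine (English words) → 1×1000 + 3×100 + 9 = 1309 (decimal)
Compute 3397 - 1309 = 2088
2088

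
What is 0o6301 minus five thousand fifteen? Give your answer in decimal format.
Convert 0o6301 (octal) → 6×512 + 3×64 + 1 = 3265 (decimal)
Convert five thousand fifteen (English words) → 5×1000 + 15 = 5015 (decimal)
Compute 3265 - 5015 = -1750
-1750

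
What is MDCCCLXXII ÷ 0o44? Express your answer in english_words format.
Convert MDCCCLXXII (Roman numeral) → 1000 + 500 + 100 + 100 + 100 + 50 + 10 + 10 + 1 + 1 = 1872 (decimal)
Convert 0o44 (octal) → 4×8 + 4 = 36 (decimal)
Compute 1872 ÷ 36 = 52
Convert 52 (decimal) → fifty-two (English words)
fifty-two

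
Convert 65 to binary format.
Convert 65 (decimal) → 65 = 64 + 1 → 0b1000001 (binary)
0b1000001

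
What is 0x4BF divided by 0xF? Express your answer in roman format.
Convert 0x4BF (hexadecimal) → 4×256 + 11×16 + 15 = 1215 (decimal)
Convert 0xF (hexadecimal) → 15 (decimal)
Compute 1215 ÷ 15 = 81
Convert 81 (decimal) → 81 = 50 + 10 + 10 + 10 + 1 → LXXXI (Roman numeral)
LXXXI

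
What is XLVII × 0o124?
Convert XLVII (Roman numeral) → 40 + 5 + 1 + 1 = 47 (decimal)
Convert 0o124 (octal) → 1×64 + 2×8 + 4 = 84 (decimal)
Compute 47 × 84 = 3948
3948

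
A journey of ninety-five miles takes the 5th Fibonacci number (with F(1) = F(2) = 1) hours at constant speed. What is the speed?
Convert ninety-five (English words) → 95 (decimal)
Convert the 5th Fibonacci number (with F(1) = F(2) = 1) (Fibonacci index) → 1, 1, 2, 3, 5 → 5 (decimal)
Compute 95 ÷ 5 = 19
19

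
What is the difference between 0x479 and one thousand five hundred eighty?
Convert 0x479 (hexadecimal) → 4×256 + 7×16 + 9 = 1145 (decimal)
Convert one thousand five hundred eighty (English words) → 1×1000 + 5×100 + 80 = 1580 (decimal)
Difference: |1145 - 1580| = 435
435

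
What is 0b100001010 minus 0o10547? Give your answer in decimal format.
Convert 0b100001010 (binary) → 256 + 8 + 2 = 266 (decimal)
Convert 0o10547 (octal) → 1×4096 + 5×64 + 4×8 + 7 = 4455 (decimal)
Compute 266 - 4455 = -4189
-4189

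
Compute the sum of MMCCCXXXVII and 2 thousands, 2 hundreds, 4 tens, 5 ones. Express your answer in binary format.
Convert MMCCCXXXVII (Roman numeral) → 1000 + 1000 + 100 + 100 + 100 + 10 + 10 + 10 + 5 + 1 + 1 = 2337 (decimal)
Convert 2 thousands, 2 hundreds, 4 tens, 5 ones (place-value notation) → 2×1000 + 2×100 + 4×10 + 5 = 2245 (decimal)
Compute 2337 + 2245 = 4582
Convert 4582 (decimal) → 4582 = 4096 + 256 + 128 + 64 + 32 + 4 + 2 → 0b1000111100110 (binary)
0b1000111100110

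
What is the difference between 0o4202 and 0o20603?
Convert 0o4202 (octal) → 4×512 + 2×64 + 2 = 2178 (decimal)
Convert 0o20603 (octal) → 2×4096 + 6×64 + 3 = 8579 (decimal)
Difference: |2178 - 8579| = 6401
6401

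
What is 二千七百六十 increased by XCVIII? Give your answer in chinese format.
Convert 二千七百六十 (Chinese numeral) → 2×1000 + 7×100 + 6×10 = 2760 (decimal)
Convert XCVIII (Roman numeral) → 90 + 5 + 1 + 1 + 1 = 98 (decimal)
Compute 2760 + 98 = 2858
Convert 2858 (decimal) → 2858 = 2×1000 + 8×100 + 5×10 + 8 → 二千八百五十八 (Chinese numeral)
二千八百五十八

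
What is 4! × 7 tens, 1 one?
Convert 4! (factorial) → 24 (decimal)
Convert 7 tens, 1 one (place-value notation) → 7×10 + 1 = 71 (decimal)
Compute 24 × 71 = 1704
1704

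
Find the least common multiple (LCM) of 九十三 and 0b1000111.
Convert 九十三 (Chinese numeral) → 9×10 + 3 = 93 (decimal)
Convert 0b1000111 (binary) → 64 + 4 + 2 + 1 = 71 (decimal)
Compute lcm(93, 71) = 6603
6603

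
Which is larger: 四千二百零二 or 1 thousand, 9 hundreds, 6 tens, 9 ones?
Convert 四千二百零二 (Chinese numeral) → 4×1000 + 2×100 + 2 = 4202 (decimal)
Convert 1 thousand, 9 hundreds, 6 tens, 9 ones (place-value notation) → 1×1000 + 9×100 + 6×10 + 9 = 1969 (decimal)
Compare 4202 vs 1969: larger = 4202
4202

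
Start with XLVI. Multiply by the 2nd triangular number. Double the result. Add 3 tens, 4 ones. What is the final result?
Convert XLVI (Roman numeral) → 40 + 5 + 1 = 46 (decimal)
Start: 46
Convert the 2nd triangular number (triangular index) → 2×3/2 = 3 (decimal)
46 × 3 = 138
138 × 2 = 276
Convert 3 tens, 4 ones (place-value notation) → 3×10 + 4 = 34 (decimal)
276 + 34 = 310
310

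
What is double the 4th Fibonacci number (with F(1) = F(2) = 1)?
The 4th Fibonacci number (with F(1) = F(2) = 1): 1, 1, 2, 3 → 3
Compute 3 × 2 = 6
6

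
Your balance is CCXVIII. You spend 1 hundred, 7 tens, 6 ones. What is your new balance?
Convert CCXVIII (Roman numeral) → 100 + 100 + 10 + 5 + 1 + 1 + 1 = 218 (decimal)
Convert 1 hundred, 7 tens, 6 ones (place-value notation) → 1×100 + 7×10 + 6 = 176 (decimal)
Compute 218 - 176 = 42
42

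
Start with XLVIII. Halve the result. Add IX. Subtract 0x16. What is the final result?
Convert XLVIII (Roman numeral) → 40 + 5 + 1 + 1 + 1 = 48 (decimal)
Start: 48
48 ÷ 2 = 24
Convert IX (Roman numeral) → 9 (decimal)
24 + 9 = 33
Convert 0x16 (hexadecimal) → 1×16 + 6 = 22 (decimal)
33 - 22 = 11
11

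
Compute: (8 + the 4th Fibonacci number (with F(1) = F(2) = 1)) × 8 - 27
Convert the 4th Fibonacci number (with F(1) = F(2) = 1) (Fibonacci index) → 1, 1, 2, 3 → 3 (decimal)
Expression in decimal: (8 + 3) × 8 - 27
Parentheses first: 8 + 3 = 11
Multiply: 11 × 8 = 88
Subtract: 88 - 27 = 61
61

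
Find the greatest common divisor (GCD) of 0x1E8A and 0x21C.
Convert 0x1E8A (hexadecimal) → 1×4096 + 14×256 + 8×16 + 10 = 7818 (decimal)
Convert 0x21C (hexadecimal) → 2×256 + 1×16 + 12 = 540 (decimal)
Compute gcd(7818, 540) = 6
6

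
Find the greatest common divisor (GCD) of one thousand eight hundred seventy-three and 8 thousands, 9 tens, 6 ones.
Convert one thousand eight hundred seventy-three (English words) → 1×1000 + 8×100 + 73 = 1873 (decimal)
Convert 8 thousands, 9 tens, 6 ones (place-value notation) → 8×1000 + 9×10 + 6 = 8096 (decimal)
Compute gcd(1873, 8096) = 1
1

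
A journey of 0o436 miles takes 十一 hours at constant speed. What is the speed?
Convert 0o436 (octal) → 4×64 + 3×8 + 6 = 286 (decimal)
Convert 十一 (Chinese numeral) → 1×10 + 1 = 11 (decimal)
Compute 286 ÷ 11 = 26
26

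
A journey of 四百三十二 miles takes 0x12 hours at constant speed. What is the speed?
Convert 四百三十二 (Chinese numeral) → 4×100 + 3×10 + 2 = 432 (decimal)
Convert 0x12 (hexadecimal) → 1×16 + 2 = 18 (decimal)
Compute 432 ÷ 18 = 24
24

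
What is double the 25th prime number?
The 25th prime number = 97
Compute 97 × 2 = 194
194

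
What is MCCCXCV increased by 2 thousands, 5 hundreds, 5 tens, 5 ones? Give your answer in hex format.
Convert MCCCXCV (Roman numeral) → 1000 + 100 + 100 + 100 + 90 + 5 = 1395 (decimal)
Convert 2 thousands, 5 hundreds, 5 tens, 5 ones (place-value notation) → 2×1000 + 5×100 + 5×10 + 5 = 2555 (decimal)
Compute 1395 + 2555 = 3950
Convert 3950 (decimal) → 3950 = 15×256 + 6×16 + 14 → 0xF6E (hexadecimal)
0xF6E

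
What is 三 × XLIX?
Convert 三 (Chinese numeral) → 3 (decimal)
Convert XLIX (Roman numeral) → 40 + 9 = 49 (decimal)
Compute 3 × 49 = 147
147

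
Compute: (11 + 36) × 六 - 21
Convert 六 (Chinese numeral) → 6 (decimal)
Expression in decimal: (11 + 36) × 6 - 21
Parentheses first: 11 + 36 = 47
Multiply: 47 × 6 = 282
Subtract: 282 - 21 = 261
261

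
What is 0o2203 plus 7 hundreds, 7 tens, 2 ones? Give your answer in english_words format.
Convert 0o2203 (octal) → 2×512 + 2×64 + 3 = 1155 (decimal)
Convert 7 hundreds, 7 tens, 2 ones (place-value notation) → 7×100 + 7×10 + 2 = 772 (decimal)
Compute 1155 + 772 = 1927
Convert 1927 (decimal) → 1927 = 1×1000 + 9×100 + 27 → one thousand nine hundred twenty-seven (English words)
one thousand nine hundred twenty-seven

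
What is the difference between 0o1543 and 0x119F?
Convert 0o1543 (octal) → 1×512 + 5×64 + 4×8 + 3 = 867 (decimal)
Convert 0x119F (hexadecimal) → 1×4096 + 1×256 + 9×16 + 15 = 4511 (decimal)
Difference: |867 - 4511| = 3644
3644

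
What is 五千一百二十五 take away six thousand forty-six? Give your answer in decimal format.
Convert 五千一百二十五 (Chinese numeral) → 5×1000 + 1×100 + 2×10 + 5 = 5125 (decimal)
Convert six thousand forty-six (English words) → 6×1000 + 46 = 6046 (decimal)
Compute 5125 - 6046 = -921
-921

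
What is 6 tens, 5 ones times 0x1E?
Convert 6 tens, 5 ones (place-value notation) → 6×10 + 5 = 65 (decimal)
Convert 0x1E (hexadecimal) → 1×16 + 14 = 30 (decimal)
Compute 65 × 30 = 1950
1950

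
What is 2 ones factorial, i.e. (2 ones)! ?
Convert 2 ones (place-value notation) → 2 (decimal)
Compute 2! = 2
2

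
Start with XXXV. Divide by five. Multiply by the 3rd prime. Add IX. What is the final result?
Convert XXXV (Roman numeral) → 10 + 10 + 10 + 5 = 35 (decimal)
Start: 35
Convert five (English words) → 5 (decimal)
35 ÷ 5 = 7
Convert the 3rd prime (prime index) → 5 (decimal)
7 × 5 = 35
Convert IX (Roman numeral) → 9 (decimal)
35 + 9 = 44
44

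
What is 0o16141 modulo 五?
Convert 0o16141 (octal) → 1×4096 + 6×512 + 1×64 + 4×8 + 1 = 7265 (decimal)
Convert 五 (Chinese numeral) → 5 (decimal)
Compute 7265 mod 5 = 0
0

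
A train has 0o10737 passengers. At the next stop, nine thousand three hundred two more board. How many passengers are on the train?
Convert 0o10737 (octal) → 1×4096 + 7×64 + 3×8 + 7 = 4575 (decimal)
Convert nine thousand three hundred two (English words) → 9×1000 + 3×100 + 2 = 9302 (decimal)
Compute 4575 + 9302 = 13877
13877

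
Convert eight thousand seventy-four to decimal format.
Convert eight thousand seventy-four (English words) → 8×1000 + 74 = 8074 (decimal)
8074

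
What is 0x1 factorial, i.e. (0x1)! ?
Convert 0x1 (hexadecimal) → 1 (decimal)
Compute 1! = 1
1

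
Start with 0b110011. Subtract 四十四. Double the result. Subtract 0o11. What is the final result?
Convert 0b110011 (binary) → 32 + 16 + 2 + 1 = 51 (decimal)
Start: 51
Convert 四十四 (Chinese numeral) → 4×10 + 4 = 44 (decimal)
51 - 44 = 7
7 × 2 = 14
Convert 0o11 (octal) → 1×8 + 1 = 9 (decimal)
14 - 9 = 5
5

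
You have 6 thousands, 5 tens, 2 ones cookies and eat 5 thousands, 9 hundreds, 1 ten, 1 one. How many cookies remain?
Convert 6 thousands, 5 tens, 2 ones (place-value notation) → 6×1000 + 5×10 + 2 = 6052 (decimal)
Convert 5 thousands, 9 hundreds, 1 ten, 1 one (place-value notation) → 5×1000 + 9×100 + 1×10 + 1 = 5911 (decimal)
Compute 6052 - 5911 = 141
141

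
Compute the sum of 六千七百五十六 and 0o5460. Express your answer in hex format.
Convert 六千七百五十六 (Chinese numeral) → 6×1000 + 7×100 + 5×10 + 6 = 6756 (decimal)
Convert 0o5460 (octal) → 5×512 + 4×64 + 6×8 = 2864 (decimal)
Compute 6756 + 2864 = 9620
Convert 9620 (decimal) → 9620 = 2×4096 + 5×256 + 9×16 + 4 → 0x2594 (hexadecimal)
0x2594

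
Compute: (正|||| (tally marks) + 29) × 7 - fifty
Convert 正|||| (tally marks) → 5 + 4 = 9 (decimal)
Convert fifty (English words) → 50 (decimal)
Expression in decimal: (9 + 29) × 7 - 50
Parentheses first: 9 + 29 = 38
Multiply: 38 × 7 = 266
Subtract: 266 - 50 = 216
216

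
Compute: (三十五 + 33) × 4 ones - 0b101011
Convert 三十五 (Chinese numeral) → 3×10 + 5 = 35 (decimal)
Convert 4 ones (place-value notation) → 4 (decimal)
Convert 0b101011 (binary) → 32 + 8 + 2 + 1 = 43 (decimal)
Expression in decimal: (35 + 33) × 4 - 43
Parentheses first: 35 + 33 = 68
Multiply: 68 × 4 = 272
Subtract: 272 - 43 = 229
229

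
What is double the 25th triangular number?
The 25th triangular number = 25×26/2 = 325
Compute 325 × 2 = 650
650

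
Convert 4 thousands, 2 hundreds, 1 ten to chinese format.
Convert 4 thousands, 2 hundreds, 1 ten (place-value notation) → 4×1000 + 2×100 + 1×10 = 4210 (decimal)
Convert 4210 (decimal) → 4210 = 4×1000 + 2×100 + 1×10 → 四千二百一十 (Chinese numeral)
四千二百一十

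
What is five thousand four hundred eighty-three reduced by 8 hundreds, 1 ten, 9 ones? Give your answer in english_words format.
Convert five thousand four hundred eighty-three (English words) → 5×1000 + 4×100 + 83 = 5483 (decimal)
Convert 8 hundreds, 1 ten, 9 ones (place-value notation) → 8×100 + 1×10 + 9 = 819 (decimal)
Compute 5483 - 819 = 4664
Convert 4664 (decimal) → 4664 = 4×1000 + 6×100 + 64 → four thousand six hundred sixty-four (English words)
four thousand six hundred sixty-four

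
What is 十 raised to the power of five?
Convert 十 (Chinese numeral) → 1×10 = 10 (decimal)
Convert five (English words) → 5 (decimal)
Compute 10 ^ 5 = 100000
100000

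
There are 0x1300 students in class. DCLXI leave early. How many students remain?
Convert 0x1300 (hexadecimal) → 1×4096 + 3×256 = 4864 (decimal)
Convert DCLXI (Roman numeral) → 500 + 100 + 50 + 10 + 1 = 661 (decimal)
Compute 4864 - 661 = 4203
4203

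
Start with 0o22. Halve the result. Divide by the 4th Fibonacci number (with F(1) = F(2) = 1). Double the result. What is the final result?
Convert 0o22 (octal) → 2×8 + 2 = 18 (decimal)
Start: 18
18 ÷ 2 = 9
Convert the 4th Fibonacci number (with F(1) = F(2) = 1) (Fibonacci index) → 1, 1, 2, 3 → 3 (decimal)
9 ÷ 3 = 3
3 × 2 = 6
6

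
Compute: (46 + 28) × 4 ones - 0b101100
Convert 4 ones (place-value notation) → 4 (decimal)
Convert 0b101100 (binary) → 32 + 8 + 4 = 44 (decimal)
Expression in decimal: (46 + 28) × 4 - 44
Parentheses first: 46 + 28 = 74
Multiply: 74 × 4 = 296
Subtract: 296 - 44 = 252
252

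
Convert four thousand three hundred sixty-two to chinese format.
Convert four thousand three hundred sixty-two (English words) → 4×1000 + 3×100 + 62 = 4362 (decimal)
Convert 4362 (decimal) → 4362 = 4×1000 + 3×100 + 6×10 + 2 → 四千三百六十二 (Chinese numeral)
四千三百六十二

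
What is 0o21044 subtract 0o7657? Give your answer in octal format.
Convert 0o21044 (octal) → 2×4096 + 1×512 + 4×8 + 4 = 8740 (decimal)
Convert 0o7657 (octal) → 7×512 + 6×64 + 5×8 + 7 = 4015 (decimal)
Compute 8740 - 4015 = 4725
Convert 4725 (decimal) → 4725 = 1×4096 + 1×512 + 1×64 + 6×8 + 5 → 0o11165 (octal)
0o11165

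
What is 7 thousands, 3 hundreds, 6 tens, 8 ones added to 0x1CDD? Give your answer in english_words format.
Convert 7 thousands, 3 hundreds, 6 tens, 8 ones (place-value notation) → 7×1000 + 3×100 + 6×10 + 8 = 7368 (decimal)
Convert 0x1CDD (hexadecimal) → 1×4096 + 12×256 + 13×16 + 13 = 7389 (decimal)
Compute 7368 + 7389 = 14757
Convert 14757 (decimal) → 14757 = 14×1000 + 7×100 + 57 → fourteen thousand seven hundred fifty-seven (English words)
fourteen thousand seven hundred fifty-seven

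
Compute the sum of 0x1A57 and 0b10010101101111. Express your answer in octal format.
Convert 0x1A57 (hexadecimal) → 1×4096 + 10×256 + 5×16 + 7 = 6743 (decimal)
Convert 0b10010101101111 (binary) → 8192 + 1024 + 256 + 64 + 32 + 8 + 4 + 2 + 1 = 9583 (decimal)
Compute 6743 + 9583 = 16326
Convert 16326 (decimal) → 16326 = 3×4096 + 7×512 + 7×64 + 6 → 0o37706 (octal)
0o37706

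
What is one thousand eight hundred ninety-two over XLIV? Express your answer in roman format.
Convert one thousand eight hundred ninety-two (English words) → 1×1000 + 8×100 + 92 = 1892 (decimal)
Convert XLIV (Roman numeral) → 40 + 4 = 44 (decimal)
Compute 1892 ÷ 44 = 43
Convert 43 (decimal) → 43 = 40 + 1 + 1 + 1 → XLIII (Roman numeral)
XLIII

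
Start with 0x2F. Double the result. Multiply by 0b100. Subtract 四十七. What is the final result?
Convert 0x2F (hexadecimal) → 2×16 + 15 = 47 (decimal)
Start: 47
47 × 2 = 94
Convert 0b100 (binary) → 4 (decimal)
94 × 4 = 376
Convert 四十七 (Chinese numeral) → 4×10 + 7 = 47 (decimal)
376 - 47 = 329
329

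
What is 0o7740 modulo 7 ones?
Convert 0o7740 (octal) → 7×512 + 7×64 + 4×8 = 4064 (decimal)
Convert 7 ones (place-value notation) → 7 (decimal)
Compute 4064 mod 7 = 4
4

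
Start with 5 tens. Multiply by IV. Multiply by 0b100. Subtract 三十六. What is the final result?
Convert 5 tens (place-value notation) → 5×10 = 50 (decimal)
Start: 50
Convert IV (Roman numeral) → 4 (decimal)
50 × 4 = 200
Convert 0b100 (binary) → 4 (decimal)
200 × 4 = 800
Convert 三十六 (Chinese numeral) → 3×10 + 6 = 36 (decimal)
800 - 36 = 764
764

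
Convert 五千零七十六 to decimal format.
Convert 五千零七十六 (Chinese numeral) → 5×1000 + 7×10 + 6 = 5076 (decimal)
5076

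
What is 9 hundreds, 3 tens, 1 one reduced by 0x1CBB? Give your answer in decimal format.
Convert 9 hundreds, 3 tens, 1 one (place-value notation) → 9×100 + 3×10 + 1 = 931 (decimal)
Convert 0x1CBB (hexadecimal) → 1×4096 + 12×256 + 11×16 + 11 = 7355 (decimal)
Compute 931 - 7355 = -6424
-6424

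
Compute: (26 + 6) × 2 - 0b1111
Convert 0b1111 (binary) → 8 + 4 + 2 + 1 = 15 (decimal)
Expression in decimal: (26 + 6) × 2 - 15
Parentheses first: 26 + 6 = 32
Multiply: 32 × 2 = 64
Subtract: 64 - 15 = 49
49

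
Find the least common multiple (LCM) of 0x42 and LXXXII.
Convert 0x42 (hexadecimal) → 4×16 + 2 = 66 (decimal)
Convert LXXXII (Roman numeral) → 50 + 10 + 10 + 10 + 1 + 1 = 82 (decimal)
Compute lcm(66, 82) = 2706
2706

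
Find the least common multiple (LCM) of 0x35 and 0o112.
Convert 0x35 (hexadecimal) → 3×16 + 5 = 53 (decimal)
Convert 0o112 (octal) → 1×64 + 1×8 + 2 = 74 (decimal)
Compute lcm(53, 74) = 3922
3922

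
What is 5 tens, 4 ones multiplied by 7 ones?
Convert 5 tens, 4 ones (place-value notation) → 5×10 + 4 = 54 (decimal)
Convert 7 ones (place-value notation) → 7 (decimal)
Compute 54 × 7 = 378
378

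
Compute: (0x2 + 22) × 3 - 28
Convert 0x2 (hexadecimal) → 2 (decimal)
Expression in decimal: (2 + 22) × 3 - 28
Parentheses first: 2 + 22 = 24
Multiply: 24 × 3 = 72
Subtract: 72 - 28 = 44
44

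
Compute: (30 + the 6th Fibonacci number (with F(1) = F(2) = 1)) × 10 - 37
Convert the 6th Fibonacci number (with F(1) = F(2) = 1) (Fibonacci index) → 1, 1, 2, 3, 5, 8 → 8 (decimal)
Expression in decimal: (30 + 8) × 10 - 37
Parentheses first: 30 + 8 = 38
Multiply: 38 × 10 = 380
Subtract: 380 - 37 = 343
343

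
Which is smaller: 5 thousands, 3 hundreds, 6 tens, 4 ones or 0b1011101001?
Convert 5 thousands, 3 hundreds, 6 tens, 4 ones (place-value notation) → 5×1000 + 3×100 + 6×10 + 4 = 5364 (decimal)
Convert 0b1011101001 (binary) → 512 + 128 + 64 + 32 + 8 + 1 = 745 (decimal)
Compare 5364 vs 745: smaller = 745
745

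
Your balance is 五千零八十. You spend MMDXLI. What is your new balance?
Convert 五千零八十 (Chinese numeral) → 5×1000 + 8×10 = 5080 (decimal)
Convert MMDXLI (Roman numeral) → 1000 + 1000 + 500 + 40 + 1 = 2541 (decimal)
Compute 5080 - 2541 = 2539
2539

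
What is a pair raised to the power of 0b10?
Convert a pair (colloquial) → 2 (decimal)
Convert 0b10 (binary) → 2 (decimal)
Compute 2 ^ 2 = 4
4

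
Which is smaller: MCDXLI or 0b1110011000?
Convert MCDXLI (Roman numeral) → 1000 + 400 + 40 + 1 = 1441 (decimal)
Convert 0b1110011000 (binary) → 512 + 256 + 128 + 16 + 8 = 920 (decimal)
Compare 1441 vs 920: smaller = 920
920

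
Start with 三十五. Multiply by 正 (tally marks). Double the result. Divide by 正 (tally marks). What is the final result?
Convert 三十五 (Chinese numeral) → 3×10 + 5 = 35 (decimal)
Start: 35
Convert 正 (tally marks) → 5 (decimal)
35 × 5 = 175
175 × 2 = 350
Convert 正 (tally marks) → 5 (decimal)
350 ÷ 5 = 70
70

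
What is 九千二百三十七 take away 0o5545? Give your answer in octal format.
Convert 九千二百三十七 (Chinese numeral) → 9×1000 + 2×100 + 3×10 + 7 = 9237 (decimal)
Convert 0o5545 (octal) → 5×512 + 5×64 + 4×8 + 5 = 2917 (decimal)
Compute 9237 - 2917 = 6320
Convert 6320 (decimal) → 6320 = 1×4096 + 4×512 + 2×64 + 6×8 → 0o14260 (octal)
0o14260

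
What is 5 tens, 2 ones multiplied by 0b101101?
Convert 5 tens, 2 ones (place-value notation) → 5×10 + 2 = 52 (decimal)
Convert 0b101101 (binary) → 32 + 8 + 4 + 1 = 45 (decimal)
Compute 52 × 45 = 2340
2340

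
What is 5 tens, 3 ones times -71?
Convert 5 tens, 3 ones (place-value notation) → 5×10 + 3 = 53 (decimal)
Compute 53 × -71 = -3763
-3763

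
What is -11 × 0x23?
Convert 0x23 (hexadecimal) → 2×16 + 3 = 35 (decimal)
Compute -11 × 35 = -385
-385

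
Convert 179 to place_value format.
Convert 179 (decimal) → 179 = 1×100 + 7×10 + 9 → 1 hundred, 7 tens, 9 ones (place-value notation)
1 hundred, 7 tens, 9 ones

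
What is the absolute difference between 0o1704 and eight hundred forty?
Convert 0o1704 (octal) → 1×512 + 7×64 + 4 = 964 (decimal)
Convert eight hundred forty (English words) → 8×100 + 40 = 840 (decimal)
Compute |964 - 840| = 124
124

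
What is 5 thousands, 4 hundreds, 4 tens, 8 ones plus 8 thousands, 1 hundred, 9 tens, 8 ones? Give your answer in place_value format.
Convert 5 thousands, 4 hundreds, 4 tens, 8 ones (place-value notation) → 5×1000 + 4×100 + 4×10 + 8 = 5448 (decimal)
Convert 8 thousands, 1 hundred, 9 tens, 8 ones (place-value notation) → 8×1000 + 1×100 + 9×10 + 8 = 8198 (decimal)
Compute 5448 + 8198 = 13646
Convert 13646 (decimal) → 13646 = 13×1000 + 6×100 + 4×10 + 6 → 13 thousands, 6 hundreds, 4 tens, 6 ones (place-value notation)
13 thousands, 6 hundreds, 4 tens, 6 ones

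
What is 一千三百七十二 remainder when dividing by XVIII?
Convert 一千三百七十二 (Chinese numeral) → 1×1000 + 3×100 + 7×10 + 2 = 1372 (decimal)
Convert XVIII (Roman numeral) → 10 + 5 + 1 + 1 + 1 = 18 (decimal)
Compute 1372 mod 18 = 4
4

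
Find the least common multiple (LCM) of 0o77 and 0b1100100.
Convert 0o77 (octal) → 7×8 + 7 = 63 (decimal)
Convert 0b1100100 (binary) → 64 + 32 + 4 = 100 (decimal)
Compute lcm(63, 100) = 6300
6300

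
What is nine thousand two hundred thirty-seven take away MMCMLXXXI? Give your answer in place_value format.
Convert nine thousand two hundred thirty-seven (English words) → 9×1000 + 2×100 + 37 = 9237 (decimal)
Convert MMCMLXXXI (Roman numeral) → 1000 + 1000 + 900 + 50 + 10 + 10 + 10 + 1 = 2981 (decimal)
Compute 9237 - 2981 = 6256
Convert 6256 (decimal) → 6256 = 6×1000 + 2×100 + 5×10 + 6 → 6 thousands, 2 hundreds, 5 tens, 6 ones (place-value notation)
6 thousands, 2 hundreds, 5 tens, 6 ones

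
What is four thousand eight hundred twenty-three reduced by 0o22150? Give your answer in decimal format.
Convert four thousand eight hundred twenty-three (English words) → 4×1000 + 8×100 + 23 = 4823 (decimal)
Convert 0o22150 (octal) → 2×4096 + 2×512 + 1×64 + 5×8 = 9320 (decimal)
Compute 4823 - 9320 = -4497
-4497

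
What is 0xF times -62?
Convert 0xF (hexadecimal) → 15 (decimal)
Compute 15 × -62 = -930
-930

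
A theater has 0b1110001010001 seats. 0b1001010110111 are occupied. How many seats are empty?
Convert 0b1110001010001 (binary) → 4096 + 2048 + 1024 + 64 + 16 + 1 = 7249 (decimal)
Convert 0b1001010110111 (binary) → 4096 + 512 + 128 + 32 + 16 + 4 + 2 + 1 = 4791 (decimal)
Compute 7249 - 4791 = 2458
2458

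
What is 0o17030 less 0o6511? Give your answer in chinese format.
Convert 0o17030 (octal) → 1×4096 + 7×512 + 3×8 = 7704 (decimal)
Convert 0o6511 (octal) → 6×512 + 5×64 + 1×8 + 1 = 3401 (decimal)
Compute 7704 - 3401 = 4303
Convert 4303 (decimal) → 4303 = 4×1000 + 3×100 + 3 → 四千三百零三 (Chinese numeral)
四千三百零三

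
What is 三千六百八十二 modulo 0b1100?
Convert 三千六百八十二 (Chinese numeral) → 3×1000 + 6×100 + 8×10 + 2 = 3682 (decimal)
Convert 0b1100 (binary) → 8 + 4 = 12 (decimal)
Compute 3682 mod 12 = 10
10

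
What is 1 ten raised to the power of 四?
Convert 1 ten (place-value notation) → 1×10 = 10 (decimal)
Convert 四 (Chinese numeral) → 4 (decimal)
Compute 10 ^ 4 = 10000
10000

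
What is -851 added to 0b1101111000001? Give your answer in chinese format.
Convert 0b1101111000001 (binary) → 4096 + 2048 + 512 + 256 + 128 + 64 + 1 = 7105 (decimal)
Compute -851 + 7105 = 6254
Convert 6254 (decimal) → 6254 = 6×1000 + 2×100 + 5×10 + 4 → 六千二百五十四 (Chinese numeral)
六千二百五十四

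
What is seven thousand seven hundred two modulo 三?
Convert seven thousand seven hundred two (English words) → 7×1000 + 7×100 + 2 = 7702 (decimal)
Convert 三 (Chinese numeral) → 3 (decimal)
Compute 7702 mod 3 = 1
1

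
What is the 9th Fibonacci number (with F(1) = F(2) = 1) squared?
The 9th Fibonacci number (with F(1) = F(2) = 1): 1, 1, 2, 3, 5, 8, 13, 21, 34 → 34
Compute 34² = 34 × 34 = 1156
1156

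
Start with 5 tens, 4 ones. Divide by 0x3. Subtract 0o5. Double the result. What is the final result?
Convert 5 tens, 4 ones (place-value notation) → 5×10 + 4 = 54 (decimal)
Start: 54
Convert 0x3 (hexadecimal) → 3 (decimal)
54 ÷ 3 = 18
Convert 0o5 (octal) → 5 (decimal)
18 - 5 = 13
13 × 2 = 26
26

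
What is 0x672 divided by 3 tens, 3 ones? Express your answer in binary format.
Convert 0x672 (hexadecimal) → 6×256 + 7×16 + 2 = 1650 (decimal)
Convert 3 tens, 3 ones (place-value notation) → 3×10 + 3 = 33 (decimal)
Compute 1650 ÷ 33 = 50
Convert 50 (decimal) → 50 = 32 + 16 + 2 → 0b110010 (binary)
0b110010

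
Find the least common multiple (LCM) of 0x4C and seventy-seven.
Convert 0x4C (hexadecimal) → 4×16 + 12 = 76 (decimal)
Convert seventy-seven (English words) → 77 (decimal)
Compute lcm(76, 77) = 5852
5852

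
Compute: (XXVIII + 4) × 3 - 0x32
Convert XXVIII (Roman numeral) → 10 + 10 + 5 + 1 + 1 + 1 = 28 (decimal)
Convert 0x32 (hexadecimal) → 3×16 + 2 = 50 (decimal)
Expression in decimal: (28 + 4) × 3 - 50
Parentheses first: 28 + 4 = 32
Multiply: 32 × 3 = 96
Subtract: 96 - 50 = 46
46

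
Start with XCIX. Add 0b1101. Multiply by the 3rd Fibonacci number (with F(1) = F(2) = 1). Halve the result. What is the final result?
Convert XCIX (Roman numeral) → 90 + 9 = 99 (decimal)
Start: 99
Convert 0b1101 (binary) → 8 + 4 + 1 = 13 (decimal)
99 + 13 = 112
Convert the 3rd Fibonacci number (with F(1) = F(2) = 1) (Fibonacci index) → 1, 1, 2 → 2 (decimal)
112 × 2 = 224
224 ÷ 2 = 112
112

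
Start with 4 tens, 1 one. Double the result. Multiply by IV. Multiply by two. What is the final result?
Convert 4 tens, 1 one (place-value notation) → 4×10 + 1 = 41 (decimal)
Start: 41
41 × 2 = 82
Convert IV (Roman numeral) → 4 (decimal)
82 × 4 = 328
Convert two (English words) → 2 (decimal)
328 × 2 = 656
656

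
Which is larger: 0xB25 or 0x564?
Convert 0xB25 (hexadecimal) → 11×256 + 2×16 + 5 = 2853 (decimal)
Convert 0x564 (hexadecimal) → 5×256 + 6×16 + 4 = 1380 (decimal)
Compare 2853 vs 1380: larger = 2853
2853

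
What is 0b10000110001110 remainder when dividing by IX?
Convert 0b10000110001110 (binary) → 8192 + 256 + 128 + 8 + 4 + 2 = 8590 (decimal)
Convert IX (Roman numeral) → 9 (decimal)
Compute 8590 mod 9 = 4
4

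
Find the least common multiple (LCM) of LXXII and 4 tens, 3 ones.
Convert LXXII (Roman numeral) → 50 + 10 + 10 + 1 + 1 = 72 (decimal)
Convert 4 tens, 3 ones (place-value notation) → 4×10 + 3 = 43 (decimal)
Compute lcm(72, 43) = 3096
3096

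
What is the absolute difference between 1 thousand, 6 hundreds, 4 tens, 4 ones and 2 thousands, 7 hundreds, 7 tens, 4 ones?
Convert 1 thousand, 6 hundreds, 4 tens, 4 ones (place-value notation) → 1×1000 + 6×100 + 4×10 + 4 = 1644 (decimal)
Convert 2 thousands, 7 hundreds, 7 tens, 4 ones (place-value notation) → 2×1000 + 7×100 + 7×10 + 4 = 2774 (decimal)
Compute |1644 - 2774| = 1130
1130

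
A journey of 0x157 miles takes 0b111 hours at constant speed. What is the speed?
Convert 0x157 (hexadecimal) → 1×256 + 5×16 + 7 = 343 (decimal)
Convert 0b111 (binary) → 4 + 2 + 1 = 7 (decimal)
Compute 343 ÷ 7 = 49
49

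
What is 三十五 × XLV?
Convert 三十五 (Chinese numeral) → 3×10 + 5 = 35 (decimal)
Convert XLV (Roman numeral) → 40 + 5 = 45 (decimal)
Compute 35 × 45 = 1575
1575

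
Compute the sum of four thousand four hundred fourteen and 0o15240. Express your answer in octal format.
Convert four thousand four hundred fourteen (English words) → 4×1000 + 4×100 + 14 = 4414 (decimal)
Convert 0o15240 (octal) → 1×4096 + 5×512 + 2×64 + 4×8 = 6816 (decimal)
Compute 4414 + 6816 = 11230
Convert 11230 (decimal) → 11230 = 2×4096 + 5×512 + 7×64 + 3×8 + 6 → 0o25736 (octal)
0o25736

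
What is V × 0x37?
Convert V (Roman numeral) → 5 (decimal)
Convert 0x37 (hexadecimal) → 3×16 + 7 = 55 (decimal)
Compute 5 × 55 = 275
275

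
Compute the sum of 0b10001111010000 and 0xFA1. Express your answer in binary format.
Convert 0b10001111010000 (binary) → 8192 + 512 + 256 + 128 + 64 + 16 = 9168 (decimal)
Convert 0xFA1 (hexadecimal) → 15×256 + 10×16 + 1 = 4001 (decimal)
Compute 9168 + 4001 = 13169
Convert 13169 (decimal) → 13169 = 8192 + 4096 + 512 + 256 + 64 + 32 + 16 + 1 → 0b11001101110001 (binary)
0b11001101110001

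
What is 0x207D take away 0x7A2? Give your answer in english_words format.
Convert 0x207D (hexadecimal) → 2×4096 + 7×16 + 13 = 8317 (decimal)
Convert 0x7A2 (hexadecimal) → 7×256 + 10×16 + 2 = 1954 (decimal)
Compute 8317 - 1954 = 6363
Convert 6363 (decimal) → 6363 = 6×1000 + 3×100 + 63 → six thousand three hundred sixty-three (English words)
six thousand three hundred sixty-three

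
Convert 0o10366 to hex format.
Convert 0o10366 (octal) → 1×4096 + 3×64 + 6×8 + 6 = 4342 (decimal)
Convert 4342 (decimal) → 4342 = 1×4096 + 15×16 + 6 → 0x10F6 (hexadecimal)
0x10F6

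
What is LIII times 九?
Convert LIII (Roman numeral) → 50 + 1 + 1 + 1 = 53 (decimal)
Convert 九 (Chinese numeral) → 9 (decimal)
Compute 53 × 9 = 477
477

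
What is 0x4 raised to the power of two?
Convert 0x4 (hexadecimal) → 4 (decimal)
Convert two (English words) → 2 (decimal)
Compute 4 ^ 2 = 16
16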